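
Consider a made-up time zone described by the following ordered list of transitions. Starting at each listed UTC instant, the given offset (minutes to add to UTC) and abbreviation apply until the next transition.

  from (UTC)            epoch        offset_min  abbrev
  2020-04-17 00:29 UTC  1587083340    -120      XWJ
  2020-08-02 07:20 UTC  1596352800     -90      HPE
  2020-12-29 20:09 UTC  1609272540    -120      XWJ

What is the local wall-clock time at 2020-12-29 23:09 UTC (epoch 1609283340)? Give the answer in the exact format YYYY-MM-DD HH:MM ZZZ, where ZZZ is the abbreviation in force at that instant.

Query: 2020-12-29 23:09 UTC
Rule 3/3 (XWJ, -02:00): 2020-12-29 20:09 UTC ≤ query < +∞
23·60 + 9 - 120 = 1269 min
1269 = 0·1440 + 1269; 1269 = 21·60 + 9 → 21:09, same day
→ 2020-12-29 21:09 XWJ

2020-12-29 21:09 XWJ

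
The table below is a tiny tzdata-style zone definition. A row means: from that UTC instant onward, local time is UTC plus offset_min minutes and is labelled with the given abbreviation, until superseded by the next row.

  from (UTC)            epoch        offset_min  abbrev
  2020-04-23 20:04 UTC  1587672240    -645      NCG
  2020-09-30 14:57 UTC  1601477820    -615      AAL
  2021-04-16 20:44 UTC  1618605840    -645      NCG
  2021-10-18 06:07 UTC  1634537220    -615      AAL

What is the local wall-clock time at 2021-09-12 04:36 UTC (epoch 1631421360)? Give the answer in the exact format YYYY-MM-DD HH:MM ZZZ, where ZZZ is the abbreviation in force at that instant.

Query: 2021-09-12 04:36 UTC
Rule 3/4 (NCG, -10:45): 2021-04-16 20:44 UTC ≤ query < 2021-10-18 06:07 UTC
4·60 + 36 - 645 = -369 min
-369 = -1·1440 + 1071; 1071 = 17·60 + 51 → 17:51, 2021-09-12 - 1 day = 2021-09-11
→ 2021-09-11 17:51 NCG

2021-09-11 17:51 NCG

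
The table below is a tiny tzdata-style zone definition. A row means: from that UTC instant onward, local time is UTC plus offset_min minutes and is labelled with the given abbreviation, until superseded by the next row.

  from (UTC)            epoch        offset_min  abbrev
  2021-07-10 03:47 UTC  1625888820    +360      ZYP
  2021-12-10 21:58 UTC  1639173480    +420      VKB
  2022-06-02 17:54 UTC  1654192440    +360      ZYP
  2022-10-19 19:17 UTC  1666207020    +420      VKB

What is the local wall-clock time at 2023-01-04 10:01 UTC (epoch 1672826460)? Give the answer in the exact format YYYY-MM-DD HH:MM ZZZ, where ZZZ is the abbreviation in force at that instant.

Query: 2023-01-04 10:01 UTC
Rule 4/4 (VKB, +07:00): 2022-10-19 19:17 UTC ≤ query < +∞
10·60 + 1 + 420 = 1021 min
1021 = 0·1440 + 1021; 1021 = 17·60 + 1 → 17:01, same day
→ 2023-01-04 17:01 VKB

2023-01-04 17:01 VKB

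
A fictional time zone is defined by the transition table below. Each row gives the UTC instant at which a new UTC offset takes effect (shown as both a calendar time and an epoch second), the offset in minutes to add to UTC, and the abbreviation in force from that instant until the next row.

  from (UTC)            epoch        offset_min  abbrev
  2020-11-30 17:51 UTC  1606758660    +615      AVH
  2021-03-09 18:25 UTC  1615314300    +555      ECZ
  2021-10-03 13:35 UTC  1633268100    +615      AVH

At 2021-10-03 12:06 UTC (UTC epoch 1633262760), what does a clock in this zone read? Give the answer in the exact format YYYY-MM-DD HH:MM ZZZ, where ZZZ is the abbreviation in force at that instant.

2021-10-03 21:21 ECZ

Query: 2021-10-03 12:06 UTC
Rule 2/3 (ECZ, +09:15): 2021-03-09 18:25 UTC ≤ query < 2021-10-03 13:35 UTC
12·60 + 6 + 555 = 1281 min
1281 = 0·1440 + 1281; 1281 = 21·60 + 21 → 21:21, same day
→ 2021-10-03 21:21 ECZ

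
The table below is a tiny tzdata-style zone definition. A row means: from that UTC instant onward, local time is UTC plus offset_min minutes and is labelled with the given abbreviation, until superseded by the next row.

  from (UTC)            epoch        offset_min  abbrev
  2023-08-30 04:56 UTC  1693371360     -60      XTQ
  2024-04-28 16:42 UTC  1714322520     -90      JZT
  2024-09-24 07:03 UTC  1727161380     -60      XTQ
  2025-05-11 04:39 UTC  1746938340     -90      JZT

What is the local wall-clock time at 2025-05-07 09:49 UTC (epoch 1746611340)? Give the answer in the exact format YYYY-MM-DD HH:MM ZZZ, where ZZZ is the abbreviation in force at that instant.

2025-05-07 08:49 XTQ

Query: 2025-05-07 09:49 UTC
Rule 3/4 (XTQ, -01:00): 2024-09-24 07:03 UTC ≤ query < 2025-05-11 04:39 UTC
9·60 + 49 - 60 = 529 min
529 = 0·1440 + 529; 529 = 8·60 + 49 → 08:49, same day
→ 2025-05-07 08:49 XTQ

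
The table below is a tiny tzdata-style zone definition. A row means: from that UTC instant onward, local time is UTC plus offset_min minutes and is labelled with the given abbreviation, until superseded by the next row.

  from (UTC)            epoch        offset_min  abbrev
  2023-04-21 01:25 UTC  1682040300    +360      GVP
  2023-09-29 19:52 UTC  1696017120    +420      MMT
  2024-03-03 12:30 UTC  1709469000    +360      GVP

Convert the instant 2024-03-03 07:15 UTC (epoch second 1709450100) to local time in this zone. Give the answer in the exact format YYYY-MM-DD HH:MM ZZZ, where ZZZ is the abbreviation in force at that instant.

2024-03-03 14:15 MMT

Query: 2024-03-03 07:15 UTC
Rule 2/3 (MMT, +07:00): 2023-09-29 19:52 UTC ≤ query < 2024-03-03 12:30 UTC
7·60 + 15 + 420 = 855 min
855 = 0·1440 + 855; 855 = 14·60 + 15 → 14:15, same day
→ 2024-03-03 14:15 MMT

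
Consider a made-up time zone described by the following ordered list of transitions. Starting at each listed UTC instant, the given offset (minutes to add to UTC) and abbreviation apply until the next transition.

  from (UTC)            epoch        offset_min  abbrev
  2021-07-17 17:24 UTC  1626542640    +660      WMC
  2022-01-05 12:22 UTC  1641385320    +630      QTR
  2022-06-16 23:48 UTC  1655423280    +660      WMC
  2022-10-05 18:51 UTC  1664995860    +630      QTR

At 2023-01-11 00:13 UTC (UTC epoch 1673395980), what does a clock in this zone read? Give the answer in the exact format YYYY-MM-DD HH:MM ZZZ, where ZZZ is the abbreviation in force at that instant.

2023-01-11 10:43 QTR

Query: 2023-01-11 00:13 UTC
Rule 4/4 (QTR, +10:30): 2022-10-05 18:51 UTC ≤ query < +∞
0·60 + 13 + 630 = 643 min
643 = 0·1440 + 643; 643 = 10·60 + 43 → 10:43, same day
→ 2023-01-11 10:43 QTR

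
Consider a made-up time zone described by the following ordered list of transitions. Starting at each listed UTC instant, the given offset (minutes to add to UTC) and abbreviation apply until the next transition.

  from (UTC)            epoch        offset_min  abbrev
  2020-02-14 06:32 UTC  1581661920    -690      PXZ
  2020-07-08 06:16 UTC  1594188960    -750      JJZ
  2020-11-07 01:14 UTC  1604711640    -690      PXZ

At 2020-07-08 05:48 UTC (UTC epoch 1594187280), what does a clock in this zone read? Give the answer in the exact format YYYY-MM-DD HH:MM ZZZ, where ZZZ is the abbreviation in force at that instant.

Query: 2020-07-08 05:48 UTC
Rule 1/3 (PXZ, -11:30): 2020-02-14 06:32 UTC ≤ query < 2020-07-08 06:16 UTC
5·60 + 48 - 690 = -342 min
-342 = -1·1440 + 1098; 1098 = 18·60 + 18 → 18:18, 2020-07-08 - 1 day = 2020-07-07
→ 2020-07-07 18:18 PXZ

2020-07-07 18:18 PXZ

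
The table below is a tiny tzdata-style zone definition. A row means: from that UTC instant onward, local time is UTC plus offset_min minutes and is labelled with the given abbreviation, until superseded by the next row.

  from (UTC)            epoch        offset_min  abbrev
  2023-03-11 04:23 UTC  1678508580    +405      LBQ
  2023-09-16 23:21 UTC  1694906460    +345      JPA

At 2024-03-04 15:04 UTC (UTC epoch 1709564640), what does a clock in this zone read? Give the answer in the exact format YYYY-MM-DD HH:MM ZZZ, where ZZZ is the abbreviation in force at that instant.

2024-03-04 20:49 JPA

Query: 2024-03-04 15:04 UTC
Rule 2/2 (JPA, +05:45): 2023-09-16 23:21 UTC ≤ query < +∞
15·60 + 4 + 345 = 1249 min
1249 = 0·1440 + 1249; 1249 = 20·60 + 49 → 20:49, same day
→ 2024-03-04 20:49 JPA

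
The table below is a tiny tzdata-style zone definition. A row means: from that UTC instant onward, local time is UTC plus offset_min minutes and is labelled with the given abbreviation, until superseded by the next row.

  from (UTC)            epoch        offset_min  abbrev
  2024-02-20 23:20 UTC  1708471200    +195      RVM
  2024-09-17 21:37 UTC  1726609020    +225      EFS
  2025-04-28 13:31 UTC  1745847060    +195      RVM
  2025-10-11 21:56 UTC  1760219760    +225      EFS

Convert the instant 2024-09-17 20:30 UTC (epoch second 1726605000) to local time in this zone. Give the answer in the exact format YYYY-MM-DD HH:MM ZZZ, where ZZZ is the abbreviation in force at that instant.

2024-09-17 23:45 RVM

Query: 2024-09-17 20:30 UTC
Rule 1/4 (RVM, +03:15): 2024-02-20 23:20 UTC ≤ query < 2024-09-17 21:37 UTC
20·60 + 30 + 195 = 1425 min
1425 = 0·1440 + 1425; 1425 = 23·60 + 45 → 23:45, same day
→ 2024-09-17 23:45 RVM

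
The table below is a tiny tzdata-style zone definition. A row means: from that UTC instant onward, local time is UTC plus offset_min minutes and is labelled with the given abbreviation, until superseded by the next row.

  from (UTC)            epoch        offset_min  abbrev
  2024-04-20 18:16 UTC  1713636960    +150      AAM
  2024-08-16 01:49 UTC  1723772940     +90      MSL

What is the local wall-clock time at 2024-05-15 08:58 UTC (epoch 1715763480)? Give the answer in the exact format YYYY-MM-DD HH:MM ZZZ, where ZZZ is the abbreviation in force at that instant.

2024-05-15 11:28 AAM

Query: 2024-05-15 08:58 UTC
Rule 1/2 (AAM, +02:30): 2024-04-20 18:16 UTC ≤ query < 2024-08-16 01:49 UTC
8·60 + 58 + 150 = 688 min
688 = 0·1440 + 688; 688 = 11·60 + 28 → 11:28, same day
→ 2024-05-15 11:28 AAM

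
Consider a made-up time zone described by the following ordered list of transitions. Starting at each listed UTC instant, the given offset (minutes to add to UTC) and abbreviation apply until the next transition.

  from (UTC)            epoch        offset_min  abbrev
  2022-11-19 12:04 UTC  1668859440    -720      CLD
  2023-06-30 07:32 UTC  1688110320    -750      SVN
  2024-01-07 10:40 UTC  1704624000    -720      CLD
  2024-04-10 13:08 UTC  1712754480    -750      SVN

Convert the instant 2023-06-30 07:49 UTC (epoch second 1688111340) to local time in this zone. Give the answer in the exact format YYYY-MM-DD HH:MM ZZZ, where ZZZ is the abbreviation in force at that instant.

2023-06-29 19:19 SVN

Query: 2023-06-30 07:49 UTC
Rule 2/4 (SVN, -12:30): 2023-06-30 07:32 UTC ≤ query < 2024-01-07 10:40 UTC
7·60 + 49 - 750 = -281 min
-281 = -1·1440 + 1159; 1159 = 19·60 + 19 → 19:19, 2023-06-30 - 1 day = 2023-06-29
→ 2023-06-29 19:19 SVN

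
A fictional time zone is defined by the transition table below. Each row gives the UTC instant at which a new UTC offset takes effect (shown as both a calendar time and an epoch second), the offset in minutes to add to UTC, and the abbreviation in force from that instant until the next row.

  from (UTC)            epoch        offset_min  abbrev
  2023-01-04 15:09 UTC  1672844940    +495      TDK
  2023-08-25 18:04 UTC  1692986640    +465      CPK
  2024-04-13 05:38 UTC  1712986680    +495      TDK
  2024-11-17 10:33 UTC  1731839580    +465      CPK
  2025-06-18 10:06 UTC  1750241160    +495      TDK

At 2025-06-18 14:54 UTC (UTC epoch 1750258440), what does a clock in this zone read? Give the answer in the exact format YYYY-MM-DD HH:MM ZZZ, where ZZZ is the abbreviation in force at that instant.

Query: 2025-06-18 14:54 UTC
Rule 5/5 (TDK, +08:15): 2025-06-18 10:06 UTC ≤ query < +∞
14·60 + 54 + 495 = 1389 min
1389 = 0·1440 + 1389; 1389 = 23·60 + 9 → 23:09, same day
→ 2025-06-18 23:09 TDK

2025-06-18 23:09 TDK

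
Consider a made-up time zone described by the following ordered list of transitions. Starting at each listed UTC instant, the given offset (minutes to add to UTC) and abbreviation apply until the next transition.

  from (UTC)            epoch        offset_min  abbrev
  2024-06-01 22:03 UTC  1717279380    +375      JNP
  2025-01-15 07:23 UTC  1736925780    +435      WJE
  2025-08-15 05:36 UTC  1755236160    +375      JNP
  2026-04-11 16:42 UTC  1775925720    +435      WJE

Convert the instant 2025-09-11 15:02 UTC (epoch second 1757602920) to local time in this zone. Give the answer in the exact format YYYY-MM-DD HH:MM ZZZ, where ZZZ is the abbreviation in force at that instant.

Query: 2025-09-11 15:02 UTC
Rule 3/4 (JNP, +06:15): 2025-08-15 05:36 UTC ≤ query < 2026-04-11 16:42 UTC
15·60 + 2 + 375 = 1277 min
1277 = 0·1440 + 1277; 1277 = 21·60 + 17 → 21:17, same day
→ 2025-09-11 21:17 JNP

2025-09-11 21:17 JNP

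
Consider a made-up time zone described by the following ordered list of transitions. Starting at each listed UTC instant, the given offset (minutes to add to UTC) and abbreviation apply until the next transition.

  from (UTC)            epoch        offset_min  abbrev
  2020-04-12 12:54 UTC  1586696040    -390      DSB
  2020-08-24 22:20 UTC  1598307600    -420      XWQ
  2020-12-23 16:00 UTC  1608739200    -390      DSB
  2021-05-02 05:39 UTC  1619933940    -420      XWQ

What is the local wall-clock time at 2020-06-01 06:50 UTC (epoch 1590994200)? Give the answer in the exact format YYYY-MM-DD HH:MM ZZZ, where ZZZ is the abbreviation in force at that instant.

Query: 2020-06-01 06:50 UTC
Rule 1/4 (DSB, -06:30): 2020-04-12 12:54 UTC ≤ query < 2020-08-24 22:20 UTC
6·60 + 50 - 390 = 20 min
20 = 0·1440 + 20; 20 = 0·60 + 20 → 00:20, same day
→ 2020-06-01 00:20 DSB

2020-06-01 00:20 DSB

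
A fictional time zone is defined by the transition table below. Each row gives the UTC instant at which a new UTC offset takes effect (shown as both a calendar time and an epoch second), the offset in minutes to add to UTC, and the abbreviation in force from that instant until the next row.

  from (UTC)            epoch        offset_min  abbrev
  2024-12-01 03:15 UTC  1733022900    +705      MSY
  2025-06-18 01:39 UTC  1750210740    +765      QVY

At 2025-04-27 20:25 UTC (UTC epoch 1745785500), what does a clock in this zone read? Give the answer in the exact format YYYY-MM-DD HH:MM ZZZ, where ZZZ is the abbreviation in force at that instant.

2025-04-28 08:10 MSY

Query: 2025-04-27 20:25 UTC
Rule 1/2 (MSY, +11:45): 2024-12-01 03:15 UTC ≤ query < 2025-06-18 01:39 UTC
20·60 + 25 + 705 = 1930 min
1930 = 1·1440 + 490; 490 = 8·60 + 10 → 08:10, 2025-04-27 + 1 day = 2025-04-28
→ 2025-04-28 08:10 MSY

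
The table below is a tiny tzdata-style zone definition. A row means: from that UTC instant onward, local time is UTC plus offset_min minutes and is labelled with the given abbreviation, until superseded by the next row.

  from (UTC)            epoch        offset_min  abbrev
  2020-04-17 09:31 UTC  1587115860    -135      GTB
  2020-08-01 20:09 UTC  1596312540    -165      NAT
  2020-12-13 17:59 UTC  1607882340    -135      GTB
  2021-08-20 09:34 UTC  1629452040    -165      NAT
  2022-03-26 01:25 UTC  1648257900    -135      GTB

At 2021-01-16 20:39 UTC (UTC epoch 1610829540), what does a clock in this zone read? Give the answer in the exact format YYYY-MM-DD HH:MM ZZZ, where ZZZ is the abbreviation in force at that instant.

2021-01-16 18:24 GTB

Query: 2021-01-16 20:39 UTC
Rule 3/5 (GTB, -02:15): 2020-12-13 17:59 UTC ≤ query < 2021-08-20 09:34 UTC
20·60 + 39 - 135 = 1104 min
1104 = 0·1440 + 1104; 1104 = 18·60 + 24 → 18:24, same day
→ 2021-01-16 18:24 GTB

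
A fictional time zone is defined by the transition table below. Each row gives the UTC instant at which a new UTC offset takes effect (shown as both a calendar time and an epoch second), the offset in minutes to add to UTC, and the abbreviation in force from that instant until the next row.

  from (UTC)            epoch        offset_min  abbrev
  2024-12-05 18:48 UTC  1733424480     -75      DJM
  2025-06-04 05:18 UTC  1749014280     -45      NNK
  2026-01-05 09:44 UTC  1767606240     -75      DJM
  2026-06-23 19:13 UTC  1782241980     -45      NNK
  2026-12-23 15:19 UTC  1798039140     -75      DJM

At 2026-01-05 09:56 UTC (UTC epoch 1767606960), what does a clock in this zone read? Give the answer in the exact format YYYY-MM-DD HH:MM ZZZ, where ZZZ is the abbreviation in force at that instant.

Query: 2026-01-05 09:56 UTC
Rule 3/5 (DJM, -01:15): 2026-01-05 09:44 UTC ≤ query < 2026-06-23 19:13 UTC
9·60 + 56 - 75 = 521 min
521 = 0·1440 + 521; 521 = 8·60 + 41 → 08:41, same day
→ 2026-01-05 08:41 DJM

2026-01-05 08:41 DJM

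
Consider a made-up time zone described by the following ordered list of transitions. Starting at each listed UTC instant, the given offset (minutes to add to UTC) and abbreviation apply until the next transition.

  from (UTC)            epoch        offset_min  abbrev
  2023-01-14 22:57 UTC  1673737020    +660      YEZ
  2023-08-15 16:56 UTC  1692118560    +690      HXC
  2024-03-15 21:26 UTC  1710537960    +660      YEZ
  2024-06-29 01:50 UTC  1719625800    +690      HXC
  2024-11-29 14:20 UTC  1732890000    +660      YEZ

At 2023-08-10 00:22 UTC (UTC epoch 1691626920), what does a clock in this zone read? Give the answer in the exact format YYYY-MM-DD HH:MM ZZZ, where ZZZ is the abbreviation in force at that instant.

Query: 2023-08-10 00:22 UTC
Rule 1/5 (YEZ, +11:00): 2023-01-14 22:57 UTC ≤ query < 2023-08-15 16:56 UTC
0·60 + 22 + 660 = 682 min
682 = 0·1440 + 682; 682 = 11·60 + 22 → 11:22, same day
→ 2023-08-10 11:22 YEZ

2023-08-10 11:22 YEZ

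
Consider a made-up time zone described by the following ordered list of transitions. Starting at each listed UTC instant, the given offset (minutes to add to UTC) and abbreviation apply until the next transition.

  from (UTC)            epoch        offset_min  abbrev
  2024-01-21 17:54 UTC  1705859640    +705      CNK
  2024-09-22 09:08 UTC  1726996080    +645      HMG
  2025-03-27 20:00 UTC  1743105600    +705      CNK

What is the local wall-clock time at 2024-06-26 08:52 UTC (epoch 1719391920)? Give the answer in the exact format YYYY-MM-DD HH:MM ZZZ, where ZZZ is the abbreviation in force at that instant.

2024-06-26 20:37 CNK

Query: 2024-06-26 08:52 UTC
Rule 1/3 (CNK, +11:45): 2024-01-21 17:54 UTC ≤ query < 2024-09-22 09:08 UTC
8·60 + 52 + 705 = 1237 min
1237 = 0·1440 + 1237; 1237 = 20·60 + 37 → 20:37, same day
→ 2024-06-26 20:37 CNK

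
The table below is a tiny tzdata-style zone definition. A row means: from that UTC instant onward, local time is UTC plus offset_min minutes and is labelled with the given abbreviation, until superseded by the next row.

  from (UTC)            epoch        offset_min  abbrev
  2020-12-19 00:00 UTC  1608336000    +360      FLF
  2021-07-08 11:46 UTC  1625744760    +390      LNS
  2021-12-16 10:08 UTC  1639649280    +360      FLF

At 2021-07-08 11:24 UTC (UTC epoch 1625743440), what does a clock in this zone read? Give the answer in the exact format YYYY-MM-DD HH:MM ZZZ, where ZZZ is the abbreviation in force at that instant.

Query: 2021-07-08 11:24 UTC
Rule 1/3 (FLF, +06:00): 2020-12-19 00:00 UTC ≤ query < 2021-07-08 11:46 UTC
11·60 + 24 + 360 = 1044 min
1044 = 0·1440 + 1044; 1044 = 17·60 + 24 → 17:24, same day
→ 2021-07-08 17:24 FLF

2021-07-08 17:24 FLF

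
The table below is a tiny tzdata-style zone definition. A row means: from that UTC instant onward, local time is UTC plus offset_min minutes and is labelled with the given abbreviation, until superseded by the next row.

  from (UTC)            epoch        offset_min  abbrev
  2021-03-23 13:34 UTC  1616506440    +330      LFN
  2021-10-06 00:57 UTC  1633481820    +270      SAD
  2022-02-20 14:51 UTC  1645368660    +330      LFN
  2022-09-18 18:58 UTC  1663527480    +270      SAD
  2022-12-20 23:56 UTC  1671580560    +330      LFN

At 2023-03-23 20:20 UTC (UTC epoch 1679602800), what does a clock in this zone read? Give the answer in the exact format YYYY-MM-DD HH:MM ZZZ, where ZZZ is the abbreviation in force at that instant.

2023-03-24 01:50 LFN

Query: 2023-03-23 20:20 UTC
Rule 5/5 (LFN, +05:30): 2022-12-20 23:56 UTC ≤ query < +∞
20·60 + 20 + 330 = 1550 min
1550 = 1·1440 + 110; 110 = 1·60 + 50 → 01:50, 2023-03-23 + 1 day = 2023-03-24
→ 2023-03-24 01:50 LFN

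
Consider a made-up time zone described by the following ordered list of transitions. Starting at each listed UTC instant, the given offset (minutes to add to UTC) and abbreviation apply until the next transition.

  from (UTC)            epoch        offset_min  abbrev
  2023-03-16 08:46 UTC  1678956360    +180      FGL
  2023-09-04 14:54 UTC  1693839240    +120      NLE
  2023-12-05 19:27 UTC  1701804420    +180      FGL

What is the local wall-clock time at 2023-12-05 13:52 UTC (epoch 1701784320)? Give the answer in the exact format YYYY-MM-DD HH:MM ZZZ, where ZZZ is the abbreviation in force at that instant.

Query: 2023-12-05 13:52 UTC
Rule 2/3 (NLE, +02:00): 2023-09-04 14:54 UTC ≤ query < 2023-12-05 19:27 UTC
13·60 + 52 + 120 = 952 min
952 = 0·1440 + 952; 952 = 15·60 + 52 → 15:52, same day
→ 2023-12-05 15:52 NLE

2023-12-05 15:52 NLE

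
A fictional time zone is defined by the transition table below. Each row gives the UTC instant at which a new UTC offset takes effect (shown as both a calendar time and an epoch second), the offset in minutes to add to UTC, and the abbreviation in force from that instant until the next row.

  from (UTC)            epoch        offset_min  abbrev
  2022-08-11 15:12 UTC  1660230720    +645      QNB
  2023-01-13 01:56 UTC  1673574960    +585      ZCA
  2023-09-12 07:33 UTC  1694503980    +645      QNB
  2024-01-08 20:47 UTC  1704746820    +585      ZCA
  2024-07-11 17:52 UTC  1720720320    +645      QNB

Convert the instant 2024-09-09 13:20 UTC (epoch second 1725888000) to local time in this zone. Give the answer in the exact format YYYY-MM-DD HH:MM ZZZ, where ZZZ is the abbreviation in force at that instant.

Query: 2024-09-09 13:20 UTC
Rule 5/5 (QNB, +10:45): 2024-07-11 17:52 UTC ≤ query < +∞
13·60 + 20 + 645 = 1445 min
1445 = 1·1440 + 5; 5 = 0·60 + 5 → 00:05, 2024-09-09 + 1 day = 2024-09-10
→ 2024-09-10 00:05 QNB

2024-09-10 00:05 QNB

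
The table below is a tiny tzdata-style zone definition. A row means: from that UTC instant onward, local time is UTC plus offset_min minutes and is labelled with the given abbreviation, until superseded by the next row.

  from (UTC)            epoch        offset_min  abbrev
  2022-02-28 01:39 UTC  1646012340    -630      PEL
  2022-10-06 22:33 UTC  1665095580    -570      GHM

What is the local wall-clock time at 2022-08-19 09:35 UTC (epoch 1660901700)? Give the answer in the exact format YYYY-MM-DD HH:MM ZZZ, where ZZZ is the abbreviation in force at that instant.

2022-08-18 23:05 PEL

Query: 2022-08-19 09:35 UTC
Rule 1/2 (PEL, -10:30): 2022-02-28 01:39 UTC ≤ query < 2022-10-06 22:33 UTC
9·60 + 35 - 630 = -55 min
-55 = -1·1440 + 1385; 1385 = 23·60 + 5 → 23:05, 2022-08-19 - 1 day = 2022-08-18
→ 2022-08-18 23:05 PEL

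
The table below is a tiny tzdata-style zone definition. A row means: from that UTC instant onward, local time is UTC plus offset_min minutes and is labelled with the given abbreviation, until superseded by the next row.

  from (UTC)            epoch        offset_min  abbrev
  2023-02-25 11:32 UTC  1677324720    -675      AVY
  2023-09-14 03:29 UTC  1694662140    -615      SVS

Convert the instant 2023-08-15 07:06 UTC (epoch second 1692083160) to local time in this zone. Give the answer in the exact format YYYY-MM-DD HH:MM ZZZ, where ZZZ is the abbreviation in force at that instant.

2023-08-14 19:51 AVY

Query: 2023-08-15 07:06 UTC
Rule 1/2 (AVY, -11:15): 2023-02-25 11:32 UTC ≤ query < 2023-09-14 03:29 UTC
7·60 + 6 - 675 = -249 min
-249 = -1·1440 + 1191; 1191 = 19·60 + 51 → 19:51, 2023-08-15 - 1 day = 2023-08-14
→ 2023-08-14 19:51 AVY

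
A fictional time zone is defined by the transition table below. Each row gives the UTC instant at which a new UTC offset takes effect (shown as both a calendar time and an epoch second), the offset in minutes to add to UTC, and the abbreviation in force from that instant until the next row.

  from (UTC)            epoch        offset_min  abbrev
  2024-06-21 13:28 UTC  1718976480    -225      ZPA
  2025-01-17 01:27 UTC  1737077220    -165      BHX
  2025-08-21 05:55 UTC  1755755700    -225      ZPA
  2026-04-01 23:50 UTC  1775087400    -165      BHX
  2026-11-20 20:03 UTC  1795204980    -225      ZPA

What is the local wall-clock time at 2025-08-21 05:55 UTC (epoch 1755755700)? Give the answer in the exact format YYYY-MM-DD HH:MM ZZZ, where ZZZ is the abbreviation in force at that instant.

2025-08-21 02:10 ZPA

Query: 2025-08-21 05:55 UTC
Rule 3/5 (ZPA, -03:45): 2025-08-21 05:55 UTC ≤ query < 2026-04-01 23:50 UTC
5·60 + 55 - 225 = 130 min
130 = 0·1440 + 130; 130 = 2·60 + 10 → 02:10, same day
→ 2025-08-21 02:10 ZPA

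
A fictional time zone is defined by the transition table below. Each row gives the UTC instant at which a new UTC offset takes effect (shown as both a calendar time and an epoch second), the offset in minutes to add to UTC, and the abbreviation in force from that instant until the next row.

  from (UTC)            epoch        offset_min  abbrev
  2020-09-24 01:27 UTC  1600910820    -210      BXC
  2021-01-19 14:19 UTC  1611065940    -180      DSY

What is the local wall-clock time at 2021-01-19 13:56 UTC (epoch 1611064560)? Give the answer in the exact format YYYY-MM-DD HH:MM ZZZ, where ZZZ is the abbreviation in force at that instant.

Query: 2021-01-19 13:56 UTC
Rule 1/2 (BXC, -03:30): 2020-09-24 01:27 UTC ≤ query < 2021-01-19 14:19 UTC
13·60 + 56 - 210 = 626 min
626 = 0·1440 + 626; 626 = 10·60 + 26 → 10:26, same day
→ 2021-01-19 10:26 BXC

2021-01-19 10:26 BXC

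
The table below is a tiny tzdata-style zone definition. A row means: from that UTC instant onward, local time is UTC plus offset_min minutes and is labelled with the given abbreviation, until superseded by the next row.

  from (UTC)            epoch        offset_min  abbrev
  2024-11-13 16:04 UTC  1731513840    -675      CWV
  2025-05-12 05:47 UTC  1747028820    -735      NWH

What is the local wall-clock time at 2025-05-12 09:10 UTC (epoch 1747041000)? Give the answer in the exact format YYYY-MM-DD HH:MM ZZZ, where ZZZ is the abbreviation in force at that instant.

Query: 2025-05-12 09:10 UTC
Rule 2/2 (NWH, -12:15): 2025-05-12 05:47 UTC ≤ query < +∞
9·60 + 10 - 735 = -185 min
-185 = -1·1440 + 1255; 1255 = 20·60 + 55 → 20:55, 2025-05-12 - 1 day = 2025-05-11
→ 2025-05-11 20:55 NWH

2025-05-11 20:55 NWH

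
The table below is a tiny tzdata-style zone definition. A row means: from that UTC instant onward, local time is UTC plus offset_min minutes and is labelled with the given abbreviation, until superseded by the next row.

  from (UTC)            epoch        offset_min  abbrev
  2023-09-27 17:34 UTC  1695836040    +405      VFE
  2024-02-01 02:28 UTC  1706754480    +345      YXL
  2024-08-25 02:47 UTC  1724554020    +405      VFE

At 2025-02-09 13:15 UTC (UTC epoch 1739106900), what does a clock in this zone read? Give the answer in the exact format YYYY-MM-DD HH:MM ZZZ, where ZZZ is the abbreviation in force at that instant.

Query: 2025-02-09 13:15 UTC
Rule 3/3 (VFE, +06:45): 2024-08-25 02:47 UTC ≤ query < +∞
13·60 + 15 + 405 = 1200 min
1200 = 0·1440 + 1200; 1200 = 20·60 + 0 → 20:00, same day
→ 2025-02-09 20:00 VFE

2025-02-09 20:00 VFE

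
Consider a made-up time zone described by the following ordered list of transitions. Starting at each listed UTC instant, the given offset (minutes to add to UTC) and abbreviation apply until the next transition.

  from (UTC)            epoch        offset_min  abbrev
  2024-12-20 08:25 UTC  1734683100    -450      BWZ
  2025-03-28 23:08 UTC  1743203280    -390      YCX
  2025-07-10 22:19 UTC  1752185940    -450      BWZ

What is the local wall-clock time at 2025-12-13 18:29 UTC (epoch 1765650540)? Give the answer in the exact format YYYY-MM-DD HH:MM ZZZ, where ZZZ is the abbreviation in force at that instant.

Query: 2025-12-13 18:29 UTC
Rule 3/3 (BWZ, -07:30): 2025-07-10 22:19 UTC ≤ query < +∞
18·60 + 29 - 450 = 659 min
659 = 0·1440 + 659; 659 = 10·60 + 59 → 10:59, same day
→ 2025-12-13 10:59 BWZ

2025-12-13 10:59 BWZ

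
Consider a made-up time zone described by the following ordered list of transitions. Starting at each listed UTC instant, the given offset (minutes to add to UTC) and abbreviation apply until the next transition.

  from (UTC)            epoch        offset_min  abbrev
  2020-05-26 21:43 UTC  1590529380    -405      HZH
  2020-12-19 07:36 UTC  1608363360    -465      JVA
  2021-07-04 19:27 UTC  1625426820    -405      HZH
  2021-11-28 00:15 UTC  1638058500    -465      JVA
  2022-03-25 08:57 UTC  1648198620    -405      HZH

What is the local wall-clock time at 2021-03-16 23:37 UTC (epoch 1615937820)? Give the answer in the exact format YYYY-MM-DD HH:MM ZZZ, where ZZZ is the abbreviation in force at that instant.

2021-03-16 15:52 JVA

Query: 2021-03-16 23:37 UTC
Rule 2/5 (JVA, -07:45): 2020-12-19 07:36 UTC ≤ query < 2021-07-04 19:27 UTC
23·60 + 37 - 465 = 952 min
952 = 0·1440 + 952; 952 = 15·60 + 52 → 15:52, same day
→ 2021-03-16 15:52 JVA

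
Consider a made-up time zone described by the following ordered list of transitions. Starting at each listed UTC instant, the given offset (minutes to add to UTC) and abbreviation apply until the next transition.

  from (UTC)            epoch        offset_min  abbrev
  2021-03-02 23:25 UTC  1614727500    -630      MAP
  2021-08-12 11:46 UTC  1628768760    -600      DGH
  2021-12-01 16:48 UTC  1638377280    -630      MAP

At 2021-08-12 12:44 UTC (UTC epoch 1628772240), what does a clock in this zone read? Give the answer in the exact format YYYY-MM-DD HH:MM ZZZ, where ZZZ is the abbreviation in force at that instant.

2021-08-12 02:44 DGH

Query: 2021-08-12 12:44 UTC
Rule 2/3 (DGH, -10:00): 2021-08-12 11:46 UTC ≤ query < 2021-12-01 16:48 UTC
12·60 + 44 - 600 = 164 min
164 = 0·1440 + 164; 164 = 2·60 + 44 → 02:44, same day
→ 2021-08-12 02:44 DGH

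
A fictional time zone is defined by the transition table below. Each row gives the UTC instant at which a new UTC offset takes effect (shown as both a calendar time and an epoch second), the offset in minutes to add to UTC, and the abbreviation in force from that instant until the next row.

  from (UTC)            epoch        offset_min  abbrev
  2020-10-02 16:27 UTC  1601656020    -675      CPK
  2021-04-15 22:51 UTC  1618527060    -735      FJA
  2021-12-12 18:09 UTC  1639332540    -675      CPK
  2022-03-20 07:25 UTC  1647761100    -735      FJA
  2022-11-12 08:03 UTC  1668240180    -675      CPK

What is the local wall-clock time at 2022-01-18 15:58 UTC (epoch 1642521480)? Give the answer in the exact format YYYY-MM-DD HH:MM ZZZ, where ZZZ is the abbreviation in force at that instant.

2022-01-18 04:43 CPK

Query: 2022-01-18 15:58 UTC
Rule 3/5 (CPK, -11:15): 2021-12-12 18:09 UTC ≤ query < 2022-03-20 07:25 UTC
15·60 + 58 - 675 = 283 min
283 = 0·1440 + 283; 283 = 4·60 + 43 → 04:43, same day
→ 2022-01-18 04:43 CPK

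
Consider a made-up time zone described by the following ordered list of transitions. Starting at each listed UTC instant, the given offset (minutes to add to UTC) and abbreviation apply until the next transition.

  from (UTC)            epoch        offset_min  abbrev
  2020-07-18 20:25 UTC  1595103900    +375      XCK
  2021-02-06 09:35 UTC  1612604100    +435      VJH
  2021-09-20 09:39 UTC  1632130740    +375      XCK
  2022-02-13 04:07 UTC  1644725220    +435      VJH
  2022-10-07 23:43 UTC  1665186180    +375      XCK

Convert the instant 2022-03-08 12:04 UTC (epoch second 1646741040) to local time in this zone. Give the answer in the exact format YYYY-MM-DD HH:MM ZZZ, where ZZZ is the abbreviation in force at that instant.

Query: 2022-03-08 12:04 UTC
Rule 4/5 (VJH, +07:15): 2022-02-13 04:07 UTC ≤ query < 2022-10-07 23:43 UTC
12·60 + 4 + 435 = 1159 min
1159 = 0·1440 + 1159; 1159 = 19·60 + 19 → 19:19, same day
→ 2022-03-08 19:19 VJH

2022-03-08 19:19 VJH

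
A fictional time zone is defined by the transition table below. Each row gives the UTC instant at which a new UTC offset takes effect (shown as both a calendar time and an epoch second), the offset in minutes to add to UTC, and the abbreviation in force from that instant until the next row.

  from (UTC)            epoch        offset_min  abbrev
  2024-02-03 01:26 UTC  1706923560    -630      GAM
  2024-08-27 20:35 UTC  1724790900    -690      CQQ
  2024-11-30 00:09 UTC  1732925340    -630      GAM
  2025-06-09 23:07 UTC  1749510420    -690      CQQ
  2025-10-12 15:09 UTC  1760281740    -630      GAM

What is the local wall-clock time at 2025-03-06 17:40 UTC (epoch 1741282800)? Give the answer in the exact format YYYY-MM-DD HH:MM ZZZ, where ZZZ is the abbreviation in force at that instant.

2025-03-06 07:10 GAM

Query: 2025-03-06 17:40 UTC
Rule 3/5 (GAM, -10:30): 2024-11-30 00:09 UTC ≤ query < 2025-06-09 23:07 UTC
17·60 + 40 - 630 = 430 min
430 = 0·1440 + 430; 430 = 7·60 + 10 → 07:10, same day
→ 2025-03-06 07:10 GAM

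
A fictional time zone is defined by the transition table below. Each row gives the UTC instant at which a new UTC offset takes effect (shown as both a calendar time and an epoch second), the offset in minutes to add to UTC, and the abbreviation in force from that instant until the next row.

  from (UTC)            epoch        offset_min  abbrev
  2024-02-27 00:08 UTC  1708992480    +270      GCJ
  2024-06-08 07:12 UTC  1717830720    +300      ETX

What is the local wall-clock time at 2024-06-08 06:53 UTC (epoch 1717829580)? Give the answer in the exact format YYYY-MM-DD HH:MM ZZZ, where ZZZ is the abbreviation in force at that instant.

2024-06-08 11:23 GCJ

Query: 2024-06-08 06:53 UTC
Rule 1/2 (GCJ, +04:30): 2024-02-27 00:08 UTC ≤ query < 2024-06-08 07:12 UTC
6·60 + 53 + 270 = 683 min
683 = 0·1440 + 683; 683 = 11·60 + 23 → 11:23, same day
→ 2024-06-08 11:23 GCJ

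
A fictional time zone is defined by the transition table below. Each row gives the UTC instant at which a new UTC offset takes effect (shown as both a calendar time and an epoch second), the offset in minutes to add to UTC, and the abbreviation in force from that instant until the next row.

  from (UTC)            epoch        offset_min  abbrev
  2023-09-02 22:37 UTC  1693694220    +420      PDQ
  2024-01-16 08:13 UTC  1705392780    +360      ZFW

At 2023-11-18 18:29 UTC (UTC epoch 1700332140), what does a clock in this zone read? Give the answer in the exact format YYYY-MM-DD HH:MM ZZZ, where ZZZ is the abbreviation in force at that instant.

Query: 2023-11-18 18:29 UTC
Rule 1/2 (PDQ, +07:00): 2023-09-02 22:37 UTC ≤ query < 2024-01-16 08:13 UTC
18·60 + 29 + 420 = 1529 min
1529 = 1·1440 + 89; 89 = 1·60 + 29 → 01:29, 2023-11-18 + 1 day = 2023-11-19
→ 2023-11-19 01:29 PDQ

2023-11-19 01:29 PDQ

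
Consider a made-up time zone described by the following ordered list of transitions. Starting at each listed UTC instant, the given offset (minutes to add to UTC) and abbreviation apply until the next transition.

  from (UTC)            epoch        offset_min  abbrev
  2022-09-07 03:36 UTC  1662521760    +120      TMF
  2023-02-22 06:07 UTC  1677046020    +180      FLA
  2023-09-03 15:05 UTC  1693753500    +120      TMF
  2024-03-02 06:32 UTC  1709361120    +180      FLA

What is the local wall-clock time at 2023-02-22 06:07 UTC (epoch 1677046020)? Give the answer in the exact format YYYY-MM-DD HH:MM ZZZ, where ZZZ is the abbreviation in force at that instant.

2023-02-22 09:07 FLA

Query: 2023-02-22 06:07 UTC
Rule 2/4 (FLA, +03:00): 2023-02-22 06:07 UTC ≤ query < 2023-09-03 15:05 UTC
6·60 + 7 + 180 = 547 min
547 = 0·1440 + 547; 547 = 9·60 + 7 → 09:07, same day
→ 2023-02-22 09:07 FLA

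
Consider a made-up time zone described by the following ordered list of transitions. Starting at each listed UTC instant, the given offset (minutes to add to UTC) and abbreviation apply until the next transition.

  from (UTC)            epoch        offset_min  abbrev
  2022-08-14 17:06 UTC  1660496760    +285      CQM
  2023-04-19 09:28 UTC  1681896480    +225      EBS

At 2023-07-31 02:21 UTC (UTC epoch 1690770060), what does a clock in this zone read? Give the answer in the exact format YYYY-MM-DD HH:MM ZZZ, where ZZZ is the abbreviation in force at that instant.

Query: 2023-07-31 02:21 UTC
Rule 2/2 (EBS, +03:45): 2023-04-19 09:28 UTC ≤ query < +∞
2·60 + 21 + 225 = 366 min
366 = 0·1440 + 366; 366 = 6·60 + 6 → 06:06, same day
→ 2023-07-31 06:06 EBS

2023-07-31 06:06 EBS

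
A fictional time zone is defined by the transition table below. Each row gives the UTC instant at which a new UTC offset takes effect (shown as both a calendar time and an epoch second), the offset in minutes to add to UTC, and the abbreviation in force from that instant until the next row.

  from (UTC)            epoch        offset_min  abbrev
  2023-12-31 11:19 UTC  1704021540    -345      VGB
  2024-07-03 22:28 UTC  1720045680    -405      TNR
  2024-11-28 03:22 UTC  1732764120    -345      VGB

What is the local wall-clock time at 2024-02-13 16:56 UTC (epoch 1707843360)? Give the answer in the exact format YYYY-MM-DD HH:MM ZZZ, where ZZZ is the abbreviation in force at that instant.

2024-02-13 11:11 VGB

Query: 2024-02-13 16:56 UTC
Rule 1/3 (VGB, -05:45): 2023-12-31 11:19 UTC ≤ query < 2024-07-03 22:28 UTC
16·60 + 56 - 345 = 671 min
671 = 0·1440 + 671; 671 = 11·60 + 11 → 11:11, same day
→ 2024-02-13 11:11 VGB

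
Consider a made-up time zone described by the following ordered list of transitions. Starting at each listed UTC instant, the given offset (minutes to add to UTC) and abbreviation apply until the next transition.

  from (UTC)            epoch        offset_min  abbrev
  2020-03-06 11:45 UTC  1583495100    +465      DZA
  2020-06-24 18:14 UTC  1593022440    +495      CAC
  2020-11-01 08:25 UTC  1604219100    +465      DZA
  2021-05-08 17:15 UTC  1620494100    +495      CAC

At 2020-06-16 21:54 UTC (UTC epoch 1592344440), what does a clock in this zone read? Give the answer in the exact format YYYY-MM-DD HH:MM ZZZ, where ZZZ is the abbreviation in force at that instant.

Query: 2020-06-16 21:54 UTC
Rule 1/4 (DZA, +07:45): 2020-03-06 11:45 UTC ≤ query < 2020-06-24 18:14 UTC
21·60 + 54 + 465 = 1779 min
1779 = 1·1440 + 339; 339 = 5·60 + 39 → 05:39, 2020-06-16 + 1 day = 2020-06-17
→ 2020-06-17 05:39 DZA

2020-06-17 05:39 DZA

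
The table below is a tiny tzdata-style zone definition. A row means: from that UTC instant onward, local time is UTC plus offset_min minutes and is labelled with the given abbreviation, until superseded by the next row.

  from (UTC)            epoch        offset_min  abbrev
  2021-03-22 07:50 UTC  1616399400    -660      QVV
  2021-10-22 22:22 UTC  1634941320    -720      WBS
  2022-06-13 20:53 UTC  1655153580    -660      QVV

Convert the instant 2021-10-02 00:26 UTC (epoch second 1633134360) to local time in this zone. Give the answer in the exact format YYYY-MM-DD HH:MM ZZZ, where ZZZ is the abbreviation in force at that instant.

Query: 2021-10-02 00:26 UTC
Rule 1/3 (QVV, -11:00): 2021-03-22 07:50 UTC ≤ query < 2021-10-22 22:22 UTC
0·60 + 26 - 660 = -634 min
-634 = -1·1440 + 806; 806 = 13·60 + 26 → 13:26, 2021-10-02 - 1 day = 2021-10-01
→ 2021-10-01 13:26 QVV

2021-10-01 13:26 QVV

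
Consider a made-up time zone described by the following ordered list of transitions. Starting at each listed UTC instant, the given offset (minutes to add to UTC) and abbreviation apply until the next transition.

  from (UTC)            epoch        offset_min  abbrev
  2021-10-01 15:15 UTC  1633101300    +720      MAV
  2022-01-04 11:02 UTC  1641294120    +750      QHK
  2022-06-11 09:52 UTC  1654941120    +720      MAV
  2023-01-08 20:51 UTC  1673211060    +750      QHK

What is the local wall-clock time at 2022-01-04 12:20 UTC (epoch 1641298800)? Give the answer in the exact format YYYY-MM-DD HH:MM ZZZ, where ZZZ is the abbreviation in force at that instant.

2022-01-05 00:50 QHK

Query: 2022-01-04 12:20 UTC
Rule 2/4 (QHK, +12:30): 2022-01-04 11:02 UTC ≤ query < 2022-06-11 09:52 UTC
12·60 + 20 + 750 = 1490 min
1490 = 1·1440 + 50; 50 = 0·60 + 50 → 00:50, 2022-01-04 + 1 day = 2022-01-05
→ 2022-01-05 00:50 QHK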